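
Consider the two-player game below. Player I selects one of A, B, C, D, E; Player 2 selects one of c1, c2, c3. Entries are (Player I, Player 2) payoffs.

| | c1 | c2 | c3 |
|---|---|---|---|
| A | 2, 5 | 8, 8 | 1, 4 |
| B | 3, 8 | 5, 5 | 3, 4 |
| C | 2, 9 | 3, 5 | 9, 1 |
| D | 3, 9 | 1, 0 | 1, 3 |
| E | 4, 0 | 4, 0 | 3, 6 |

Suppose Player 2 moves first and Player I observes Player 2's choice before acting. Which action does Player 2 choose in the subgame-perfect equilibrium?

Player I best-responds to each possible Player 2 move:
- c1 → Player I plays E (best of 2, 3, 2, 3, 4); Player 2 gets 0.
- c2 → Player I plays A (best of 8, 5, 3, 1, 4); Player 2 gets 8.
- c3 → Player I plays C (best of 1, 3, 9, 1, 3); Player 2 gets 1.
Maximizing over 0, 8, 1, Player 2 chooses c2. Subgame-perfect outcome: (A, c2) with payoffs (8, 8).

c2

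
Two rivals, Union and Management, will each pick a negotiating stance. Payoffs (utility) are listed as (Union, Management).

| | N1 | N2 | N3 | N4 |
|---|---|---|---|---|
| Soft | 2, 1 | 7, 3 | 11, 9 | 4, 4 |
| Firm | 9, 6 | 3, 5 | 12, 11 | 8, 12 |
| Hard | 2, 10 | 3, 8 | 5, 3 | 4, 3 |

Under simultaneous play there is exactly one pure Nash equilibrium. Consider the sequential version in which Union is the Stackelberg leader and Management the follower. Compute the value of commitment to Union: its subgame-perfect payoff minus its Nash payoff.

Work backward from Management's decision.
- Soft → Management plays N3 (best of 1, 3, 9, 4); Union gets 11.
- Firm → Management plays N4 (best of 6, 5, 11, 12); Union gets 8.
- Hard → Management plays N1 (best of 10, 8, 3, 3); Union gets 2.
Union's induced payoffs are 11, 8, 2, so Union commits to Soft. Subgame-perfect outcome: (Soft, N3) with payoffs (11, 9).
Under simultaneous play:
Union's best replies: N1→Firm; N2→Soft; N3→Firm; N4→Firm.
Management's best replies: Soft→N3; Firm→N4; Hard→N1.
Only (Firm, N4) has each player best-responding; Nash payoffs (8, 12).
Union's commitment gain: 11 − 8 = 3.

3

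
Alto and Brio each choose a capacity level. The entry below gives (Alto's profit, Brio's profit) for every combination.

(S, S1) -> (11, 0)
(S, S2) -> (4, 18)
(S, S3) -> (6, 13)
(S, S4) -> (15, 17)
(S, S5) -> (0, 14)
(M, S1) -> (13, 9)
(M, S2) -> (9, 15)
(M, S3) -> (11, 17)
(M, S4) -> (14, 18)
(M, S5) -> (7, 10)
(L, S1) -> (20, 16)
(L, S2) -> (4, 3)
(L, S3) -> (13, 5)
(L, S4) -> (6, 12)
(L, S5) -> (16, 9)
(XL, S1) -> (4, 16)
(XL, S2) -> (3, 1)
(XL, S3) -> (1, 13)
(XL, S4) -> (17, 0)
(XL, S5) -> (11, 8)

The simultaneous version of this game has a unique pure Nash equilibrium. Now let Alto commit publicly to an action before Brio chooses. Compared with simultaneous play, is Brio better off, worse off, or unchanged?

unchanged

Work backward from Brio's decision.
- S: BR = S2, leader payoff 4.
- M: BR = S4, leader payoff 14.
- L: BR = S1, leader payoff 20.
- XL: BR = S1, leader payoff 4.
Maximizing over 4, 14, 20, 4, Alto chooses L. Subgame-perfect outcome: (L, S1) with payoffs (20, 16).
Now find the simultaneous Nash equilibrium.
Alto's best replies: S1→L; S2→M; S3→L; S4→XL; S5→L.
Brio's best replies: S→S2; M→S4; L→S1; XL→S1.
The unique mutual best reply is (L, S1), giving (20, 16).
Brio earns 16 sequentially versus 16 at the Nash outcome: unchanged.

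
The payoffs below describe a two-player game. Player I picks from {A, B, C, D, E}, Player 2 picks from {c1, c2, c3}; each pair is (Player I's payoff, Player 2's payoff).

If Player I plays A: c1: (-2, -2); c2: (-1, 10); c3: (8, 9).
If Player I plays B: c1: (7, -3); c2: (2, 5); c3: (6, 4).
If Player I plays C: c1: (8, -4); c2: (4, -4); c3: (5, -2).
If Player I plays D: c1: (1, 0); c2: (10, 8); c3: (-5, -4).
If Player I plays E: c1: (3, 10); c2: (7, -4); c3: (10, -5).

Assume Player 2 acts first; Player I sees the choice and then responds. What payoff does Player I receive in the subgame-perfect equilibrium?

10

Player I best-responds to each possible Player 2 move:
- c1: BR = C, leader payoff -4.
- c2: BR = D, leader payoff 8.
- c3: BR = E, leader payoff -5.
Player 2's induced payoffs are -4, 8, -5, so Player 2 commits to c2. Subgame-perfect outcome: (D, c2) with payoffs (10, 8).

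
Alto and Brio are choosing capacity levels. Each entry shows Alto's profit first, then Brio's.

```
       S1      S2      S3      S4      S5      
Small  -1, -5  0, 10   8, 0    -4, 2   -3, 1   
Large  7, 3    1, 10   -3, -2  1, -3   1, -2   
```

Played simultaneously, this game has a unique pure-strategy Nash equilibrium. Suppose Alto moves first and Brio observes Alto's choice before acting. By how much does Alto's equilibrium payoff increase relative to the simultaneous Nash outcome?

Solve by backward induction (Alto leads).
- Small → Brio plays S2 (best of -5, 10, 0, 2, 1); Alto gets 0.
- Large → Brio plays S2 (best of 3, 10, -2, -3, -2); Alto gets 1.
Alto's induced payoffs are 0, 1, so Alto commits to Large. Subgame-perfect outcome: (Large, S2) with payoffs (1, 10).
Under simultaneous play:
Alto's best replies: S1→Large; S2→Large; S3→Small; S4→Large; S5→Large.
Brio's best replies: Small→S2; Large→S2.
The unique mutual best reply is (Large, S2), giving (1, 10).
Alto's commitment gain: 1 − 1 = 0.

0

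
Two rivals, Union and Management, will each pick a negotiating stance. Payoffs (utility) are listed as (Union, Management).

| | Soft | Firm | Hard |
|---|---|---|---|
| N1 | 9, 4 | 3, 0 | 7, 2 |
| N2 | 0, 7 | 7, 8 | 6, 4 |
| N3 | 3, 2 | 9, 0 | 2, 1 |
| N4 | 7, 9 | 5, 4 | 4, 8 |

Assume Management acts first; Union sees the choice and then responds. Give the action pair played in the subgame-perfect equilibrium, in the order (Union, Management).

(N1, Soft)

Backward induction with Management moving first.
- Soft: Union compares 9, 0, 3, 7 and picks N1; Management would get 4.
- Firm: Union compares 3, 7, 9, 5 and picks N3; Management would get 0.
- Hard: Union compares 7, 6, 2, 4 and picks N1; Management would get 2.
Maximizing over 4, 0, 2, Management chooses Soft. Subgame-perfect outcome: (N1, Soft) with payoffs (9, 4).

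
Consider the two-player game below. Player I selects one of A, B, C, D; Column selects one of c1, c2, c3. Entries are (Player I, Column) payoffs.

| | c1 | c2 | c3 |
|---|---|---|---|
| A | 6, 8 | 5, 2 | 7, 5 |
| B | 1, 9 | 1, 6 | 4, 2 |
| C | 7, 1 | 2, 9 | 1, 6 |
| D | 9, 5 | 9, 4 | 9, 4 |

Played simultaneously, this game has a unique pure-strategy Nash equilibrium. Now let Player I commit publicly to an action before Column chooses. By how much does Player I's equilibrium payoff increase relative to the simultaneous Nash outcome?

Backward induction with Player I moving first.
- A: BR = c1, leader payoff 6.
- B: BR = c1, leader payoff 1.
- C: BR = c2, leader payoff 2.
- D: BR = c1, leader payoff 9.
Player I's induced payoffs are 6, 1, 2, 9, so Player I commits to D. Subgame-perfect outcome: (D, c1) with payoffs (9, 5).
For the simultaneous game, intersect best replies.
Player I's best replies: c1→D; c2→D; c3→D.
Column's best replies: A→c1; B→c1; C→c2; D→c1.
The unique mutual best reply is (D, c1), giving (9, 5).
Player I's commitment gain: 9 − 9 = 0.

0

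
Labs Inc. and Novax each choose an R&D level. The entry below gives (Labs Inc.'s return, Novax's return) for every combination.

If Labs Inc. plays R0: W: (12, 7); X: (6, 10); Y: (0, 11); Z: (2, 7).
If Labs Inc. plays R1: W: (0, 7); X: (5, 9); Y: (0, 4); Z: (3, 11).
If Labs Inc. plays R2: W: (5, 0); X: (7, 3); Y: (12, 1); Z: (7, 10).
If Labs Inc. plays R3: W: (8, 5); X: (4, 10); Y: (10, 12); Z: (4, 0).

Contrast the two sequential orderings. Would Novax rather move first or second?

second

If Labs Inc. leads: Novax's best replies are R0→Y, R1→Z, R2→Z, R3→Y; Labs Inc.'s induced payoffs 0, 3, 7, 10; outcome (R3, Y), payoffs (10, 12).
If Novax leads: Labs Inc.'s best replies are W→R0, X→R2, Y→R2, Z→R2; Novax's induced payoffs 7, 3, 1, 10; outcome (R2, Z), payoffs (7, 10).
Novax gets 10 moving first and 12 moving second, so Novax prefers to move second.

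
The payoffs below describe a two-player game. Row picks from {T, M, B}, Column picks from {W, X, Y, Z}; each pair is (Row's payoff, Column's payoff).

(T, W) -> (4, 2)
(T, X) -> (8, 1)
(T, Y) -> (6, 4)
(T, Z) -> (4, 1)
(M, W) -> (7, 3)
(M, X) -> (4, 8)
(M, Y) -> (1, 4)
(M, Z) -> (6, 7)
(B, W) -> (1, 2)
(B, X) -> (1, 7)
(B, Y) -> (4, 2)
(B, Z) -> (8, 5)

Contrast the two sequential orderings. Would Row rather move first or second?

second

If Row leads: Column's best replies are T→Y, M→X, B→X; Row's induced payoffs 6, 4, 1; outcome (T, Y), payoffs (6, 4).
If Column leads: Row's best replies are W→M, X→T, Y→T, Z→B; Column's induced payoffs 3, 1, 4, 5; outcome (B, Z), payoffs (8, 5).
Row gets 6 moving first and 8 moving second, so Row prefers to move second.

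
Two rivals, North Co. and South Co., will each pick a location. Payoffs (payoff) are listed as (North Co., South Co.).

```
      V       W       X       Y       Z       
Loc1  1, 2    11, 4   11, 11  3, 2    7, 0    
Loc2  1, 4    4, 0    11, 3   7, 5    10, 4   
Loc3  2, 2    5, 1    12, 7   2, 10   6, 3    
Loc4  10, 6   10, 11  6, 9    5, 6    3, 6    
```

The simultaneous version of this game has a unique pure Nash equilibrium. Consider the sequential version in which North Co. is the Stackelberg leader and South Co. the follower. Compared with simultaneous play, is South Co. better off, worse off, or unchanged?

Work backward from South Co.'s decision.
- Loc1: South Co. compares 2, 4, 11, 2, 0 and picks X; North Co. would get 11.
- Loc2: South Co. compares 4, 0, 3, 5, 4 and picks Y; North Co. would get 7.
- Loc3: South Co. compares 2, 1, 7, 10, 3 and picks Y; North Co. would get 2.
- Loc4: South Co. compares 6, 11, 9, 6, 6 and picks W; North Co. would get 10.
Maximizing over 11, 7, 2, 10, North Co. chooses Loc1. Subgame-perfect outcome: (Loc1, X) with payoffs (11, 11).
Now find the simultaneous Nash equilibrium.
North Co.'s best replies: V→Loc4; W→Loc1; X→Loc3; Y→Loc2; Z→Loc2.
South Co.'s best replies: Loc1→X; Loc2→Y; Loc3→Y; Loc4→W.
The unique mutual best reply is (Loc2, Y), giving (7, 5).
South Co. earns 11 sequentially versus 5 at the Nash outcome: better off.

better off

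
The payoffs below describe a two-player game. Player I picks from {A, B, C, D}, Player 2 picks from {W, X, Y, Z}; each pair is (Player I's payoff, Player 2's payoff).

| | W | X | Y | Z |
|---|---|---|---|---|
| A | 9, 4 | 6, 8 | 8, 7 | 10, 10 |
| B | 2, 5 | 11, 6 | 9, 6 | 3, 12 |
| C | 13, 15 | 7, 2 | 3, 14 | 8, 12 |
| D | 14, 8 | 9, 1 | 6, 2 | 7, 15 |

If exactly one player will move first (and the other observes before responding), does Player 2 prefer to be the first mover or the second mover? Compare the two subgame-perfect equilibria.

If Player I leads: Player 2's best replies are A→Z, B→Z, C→W, D→Z; Player I's induced payoffs 10, 3, 13, 7; outcome (C, W), payoffs (13, 15).
If Player 2 leads: Player I's best replies are W→D, X→B, Y→B, Z→A; Player 2's induced payoffs 8, 6, 6, 10; outcome (A, Z), payoffs (10, 10).
Player 2 gets 10 moving first and 15 moving second, so Player 2 prefers to move second.

second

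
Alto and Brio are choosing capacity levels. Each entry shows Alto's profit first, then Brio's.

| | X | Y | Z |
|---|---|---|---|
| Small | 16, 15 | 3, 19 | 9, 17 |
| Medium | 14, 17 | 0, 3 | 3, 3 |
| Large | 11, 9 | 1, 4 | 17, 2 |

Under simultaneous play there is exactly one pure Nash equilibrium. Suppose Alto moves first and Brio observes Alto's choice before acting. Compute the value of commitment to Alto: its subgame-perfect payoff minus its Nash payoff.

Solve by backward induction (Alto leads).
- Small: Brio compares 15, 19, 17 and picks Y; Alto would get 3.
- Medium: Brio compares 17, 3, 3 and picks X; Alto would get 14.
- Large: Brio compares 9, 4, 2 and picks X; Alto would get 11.
Alto's induced payoffs are 3, 14, 11, so Alto commits to Medium. Subgame-perfect outcome: (Medium, X) with payoffs (14, 17).
For the simultaneous game, intersect best replies.
Alto's best replies: X→Small; Y→Small; Z→Large.
Brio's best replies: Small→Y; Medium→X; Large→X.
Only (Small, Y) has each player best-responding; Nash payoffs (3, 19).
Alto's commitment gain: 14 − 3 = 11.

11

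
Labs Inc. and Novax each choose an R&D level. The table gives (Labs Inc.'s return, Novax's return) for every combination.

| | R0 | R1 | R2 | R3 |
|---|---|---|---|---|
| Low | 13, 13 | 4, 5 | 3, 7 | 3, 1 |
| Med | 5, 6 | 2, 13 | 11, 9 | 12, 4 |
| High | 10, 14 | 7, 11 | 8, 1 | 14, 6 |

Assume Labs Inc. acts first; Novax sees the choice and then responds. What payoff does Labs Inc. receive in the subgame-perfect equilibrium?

13

Work backward from Novax's decision.
- Low → Novax plays R0 (best of 13, 5, 7, 1); Labs Inc. gets 13.
- Med → Novax plays R1 (best of 6, 13, 9, 4); Labs Inc. gets 2.
- High → Novax plays R0 (best of 14, 11, 1, 6); Labs Inc. gets 10.
Among 13, 2, 10, the best is 13 at Low. Subgame-perfect outcome: (Low, R0) with payoffs (13, 13).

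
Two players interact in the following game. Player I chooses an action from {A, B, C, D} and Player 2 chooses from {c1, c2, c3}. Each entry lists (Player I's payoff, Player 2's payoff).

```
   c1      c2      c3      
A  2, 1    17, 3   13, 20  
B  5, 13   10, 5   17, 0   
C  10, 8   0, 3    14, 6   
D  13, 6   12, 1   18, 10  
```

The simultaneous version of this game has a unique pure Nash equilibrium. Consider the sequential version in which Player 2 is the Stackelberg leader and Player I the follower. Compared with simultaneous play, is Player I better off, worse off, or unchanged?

unchanged

Work backward from Player I's decision.
- c1: BR = D, leader payoff 6.
- c2: BR = A, leader payoff 3.
- c3: BR = D, leader payoff 10.
Maximizing over 6, 3, 10, Player 2 chooses c3. Subgame-perfect outcome: (D, c3) with payoffs (18, 10).
Now find the simultaneous Nash equilibrium.
Player I's best replies: c1→D; c2→A; c3→D.
Player 2's best replies: A→c3; B→c1; C→c1; D→c3.
Only (D, c3) has each player best-responding; Nash payoffs (18, 10).
Player I earns 18 sequentially versus 18 at the Nash outcome: unchanged.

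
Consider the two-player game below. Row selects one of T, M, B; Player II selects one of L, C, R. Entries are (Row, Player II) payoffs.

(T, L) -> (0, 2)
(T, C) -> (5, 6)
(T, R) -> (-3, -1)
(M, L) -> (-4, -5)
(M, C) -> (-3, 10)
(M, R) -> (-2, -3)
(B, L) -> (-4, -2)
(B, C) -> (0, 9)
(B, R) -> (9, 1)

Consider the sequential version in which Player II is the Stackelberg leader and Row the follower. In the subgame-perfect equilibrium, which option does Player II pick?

C

Solve by backward induction (Player II leads).
- L: BR = T, leader payoff 2.
- C: BR = T, leader payoff 6.
- R: BR = B, leader payoff 1.
Maximizing over 2, 6, 1, Player II chooses C. Subgame-perfect outcome: (T, C) with payoffs (5, 6).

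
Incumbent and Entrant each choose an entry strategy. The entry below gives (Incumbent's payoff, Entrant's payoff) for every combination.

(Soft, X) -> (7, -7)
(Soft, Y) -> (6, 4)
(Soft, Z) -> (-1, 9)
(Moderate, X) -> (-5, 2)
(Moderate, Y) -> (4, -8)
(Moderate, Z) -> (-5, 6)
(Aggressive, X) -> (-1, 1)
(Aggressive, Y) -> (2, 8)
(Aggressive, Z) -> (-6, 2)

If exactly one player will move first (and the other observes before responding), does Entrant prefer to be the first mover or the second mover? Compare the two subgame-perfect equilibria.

If Incumbent leads: Entrant's best replies are Soft→Z, Moderate→Z, Aggressive→Y; Incumbent's induced payoffs -1, -5, 2; outcome (Aggressive, Y), payoffs (2, 8).
If Entrant leads: Incumbent's best replies are X→Soft, Y→Soft, Z→Soft; Entrant's induced payoffs -7, 4, 9; outcome (Soft, Z), payoffs (-1, 9).
Entrant gets 9 moving first and 8 moving second, so Entrant prefers to move first.

first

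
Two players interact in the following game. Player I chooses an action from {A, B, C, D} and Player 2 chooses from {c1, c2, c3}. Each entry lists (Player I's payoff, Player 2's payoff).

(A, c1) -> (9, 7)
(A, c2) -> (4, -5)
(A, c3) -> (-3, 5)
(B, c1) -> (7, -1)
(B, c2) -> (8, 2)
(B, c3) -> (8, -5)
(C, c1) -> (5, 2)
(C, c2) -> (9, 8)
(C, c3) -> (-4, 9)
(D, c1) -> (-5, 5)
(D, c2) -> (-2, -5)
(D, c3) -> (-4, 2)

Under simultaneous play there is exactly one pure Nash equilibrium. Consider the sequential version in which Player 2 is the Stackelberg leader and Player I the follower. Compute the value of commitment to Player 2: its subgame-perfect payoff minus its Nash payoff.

Solve by backward induction (Player 2 leads).
- c1: BR = A, leader payoff 7.
- c2: BR = C, leader payoff 8.
- c3: BR = B, leader payoff -5.
Among 7, 8, -5, the best is 8 at c2. Subgame-perfect outcome: (C, c2) with payoffs (9, 8).
For the simultaneous game, intersect best replies.
Player I's best replies: c1→A; c2→C; c3→B.
Player 2's best replies: A→c1; B→c2; C→c3; D→c1.
Only (A, c1) has each player best-responding; Nash payoffs (9, 7).
Player 2's commitment gain: 8 − 7 = 1.

1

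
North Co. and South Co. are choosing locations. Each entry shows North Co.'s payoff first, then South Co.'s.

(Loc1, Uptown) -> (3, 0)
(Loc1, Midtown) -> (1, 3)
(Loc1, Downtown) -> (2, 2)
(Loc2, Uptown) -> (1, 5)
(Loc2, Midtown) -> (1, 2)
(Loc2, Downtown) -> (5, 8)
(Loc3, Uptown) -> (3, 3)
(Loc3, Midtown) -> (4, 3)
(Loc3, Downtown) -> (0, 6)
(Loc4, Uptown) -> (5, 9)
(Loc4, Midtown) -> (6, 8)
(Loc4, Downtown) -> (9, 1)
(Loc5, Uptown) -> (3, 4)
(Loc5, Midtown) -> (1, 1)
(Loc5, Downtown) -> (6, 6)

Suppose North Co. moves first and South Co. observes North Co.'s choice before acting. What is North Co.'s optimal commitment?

Backward induction with North Co. moving first.
- Loc1: BR = Midtown, leader payoff 1.
- Loc2: BR = Downtown, leader payoff 5.
- Loc3: BR = Downtown, leader payoff 0.
- Loc4: BR = Uptown, leader payoff 5.
- Loc5: BR = Downtown, leader payoff 6.
North Co.'s induced payoffs are 1, 5, 0, 5, 6, so North Co. commits to Loc5. Subgame-perfect outcome: (Loc5, Downtown) with payoffs (6, 6).

Loc5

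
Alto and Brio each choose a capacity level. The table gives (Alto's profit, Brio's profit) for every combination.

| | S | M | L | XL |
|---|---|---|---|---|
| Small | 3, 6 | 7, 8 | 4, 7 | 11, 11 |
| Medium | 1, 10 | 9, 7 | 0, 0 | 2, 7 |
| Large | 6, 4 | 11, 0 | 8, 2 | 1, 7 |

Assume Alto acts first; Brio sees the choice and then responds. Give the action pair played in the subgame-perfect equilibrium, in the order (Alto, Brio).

(Small, XL)

Work backward from Brio's decision.
- Small: Brio compares 6, 8, 7, 11 and picks XL; Alto would get 11.
- Medium: Brio compares 10, 7, 0, 7 and picks S; Alto would get 1.
- Large: Brio compares 4, 0, 2, 7 and picks XL; Alto would get 1.
Maximizing over 11, 1, 1, Alto chooses Small. Subgame-perfect outcome: (Small, XL) with payoffs (11, 11).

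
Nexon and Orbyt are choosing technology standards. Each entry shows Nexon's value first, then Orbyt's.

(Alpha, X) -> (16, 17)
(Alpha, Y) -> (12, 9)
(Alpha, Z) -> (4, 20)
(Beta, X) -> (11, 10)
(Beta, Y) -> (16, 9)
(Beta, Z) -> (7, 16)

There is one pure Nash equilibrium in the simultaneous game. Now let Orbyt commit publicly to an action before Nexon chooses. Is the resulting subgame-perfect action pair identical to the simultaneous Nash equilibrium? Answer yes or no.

no

Nexon best-responds to each possible Orbyt move:
- X: BR = Alpha, leader payoff 17.
- Y: BR = Beta, leader payoff 9.
- Z: BR = Beta, leader payoff 16.
Among 17, 9, 16, the best is 17 at X. Subgame-perfect outcome: (Alpha, X) with payoffs (16, 17).
Now find the simultaneous Nash equilibrium.
Nexon's best replies: X→Alpha; Y→Beta; Z→Beta.
Orbyt's best replies: Alpha→Z; Beta→Z.
Only (Beta, Z) has each player best-responding; Nash payoffs (7, 16).
Sequential outcome (Alpha, X) differs from the Nash profile (Beta, Z).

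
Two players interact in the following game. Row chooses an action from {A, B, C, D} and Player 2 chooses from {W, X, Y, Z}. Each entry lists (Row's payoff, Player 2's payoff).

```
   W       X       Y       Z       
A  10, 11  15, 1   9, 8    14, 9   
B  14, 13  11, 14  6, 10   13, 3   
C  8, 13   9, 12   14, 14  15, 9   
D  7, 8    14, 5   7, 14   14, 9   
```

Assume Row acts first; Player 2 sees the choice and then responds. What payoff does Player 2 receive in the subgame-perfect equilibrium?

14

Player 2 best-responds to each possible Row move:
- A → Player 2 plays W (best of 11, 1, 8, 9); Row gets 10.
- B → Player 2 plays X (best of 13, 14, 10, 3); Row gets 11.
- C → Player 2 plays Y (best of 13, 12, 14, 9); Row gets 14.
- D → Player 2 plays Y (best of 8, 5, 14, 9); Row gets 7.
Row's induced payoffs are 10, 11, 14, 7, so Row commits to C. Subgame-perfect outcome: (C, Y) with payoffs (14, 14).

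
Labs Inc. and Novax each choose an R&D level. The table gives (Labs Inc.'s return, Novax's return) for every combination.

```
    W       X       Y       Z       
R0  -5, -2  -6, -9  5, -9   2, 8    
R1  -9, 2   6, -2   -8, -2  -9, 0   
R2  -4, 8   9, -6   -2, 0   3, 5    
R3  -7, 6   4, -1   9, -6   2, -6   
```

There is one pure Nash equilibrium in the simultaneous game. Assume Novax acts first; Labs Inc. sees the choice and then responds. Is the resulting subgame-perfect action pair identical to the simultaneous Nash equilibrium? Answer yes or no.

yes

Solve by backward induction (Novax leads).
- W: Labs Inc. compares -5, -9, -4, -7 and picks R2; Novax would get 8.
- X: Labs Inc. compares -6, 6, 9, 4 and picks R2; Novax would get -6.
- Y: Labs Inc. compares 5, -8, -2, 9 and picks R3; Novax would get -6.
- Z: Labs Inc. compares 2, -9, 3, 2 and picks R2; Novax would get 5.
Maximizing over 8, -6, -6, 5, Novax chooses W. Subgame-perfect outcome: (R2, W) with payoffs (-4, 8).
Now find the simultaneous Nash equilibrium.
Labs Inc.'s best replies: W→R2; X→R2; Y→R3; Z→R2.
Novax's best replies: R0→Z; R1→W; R2→W; R3→W.
The unique mutual best reply is (R2, W), giving (-4, 8).
Sequential outcome (R2, W) coincides with the Nash profile (R2, W).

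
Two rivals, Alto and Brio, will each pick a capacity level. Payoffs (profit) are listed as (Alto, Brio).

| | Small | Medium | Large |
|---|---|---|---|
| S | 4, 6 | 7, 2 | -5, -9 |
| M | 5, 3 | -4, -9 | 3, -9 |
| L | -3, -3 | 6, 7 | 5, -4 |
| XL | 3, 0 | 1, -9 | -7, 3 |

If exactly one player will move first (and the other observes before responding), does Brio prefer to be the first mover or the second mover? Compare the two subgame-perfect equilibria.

second

If Alto leads: Brio's best replies are S→Small, M→Small, L→Medium, XL→Large; Alto's induced payoffs 4, 5, 6, -7; outcome (L, Medium), payoffs (6, 7).
If Brio leads: Alto's best replies are Small→M, Medium→S, Large→L; Brio's induced payoffs 3, 2, -4; outcome (M, Small), payoffs (5, 3).
Brio gets 3 moving first and 7 moving second, so Brio prefers to move second.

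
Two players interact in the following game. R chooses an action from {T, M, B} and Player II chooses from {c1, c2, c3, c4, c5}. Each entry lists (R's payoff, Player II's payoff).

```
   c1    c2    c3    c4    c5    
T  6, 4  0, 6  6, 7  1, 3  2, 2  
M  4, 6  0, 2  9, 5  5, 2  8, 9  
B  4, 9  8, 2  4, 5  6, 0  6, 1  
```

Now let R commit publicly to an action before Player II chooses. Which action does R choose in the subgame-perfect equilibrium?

M

Solve by backward induction (R leads).
- T: BR = c3, leader payoff 6.
- M: BR = c5, leader payoff 8.
- B: BR = c1, leader payoff 4.
R's induced payoffs are 6, 8, 4, so R commits to M. Subgame-perfect outcome: (M, c5) with payoffs (8, 9).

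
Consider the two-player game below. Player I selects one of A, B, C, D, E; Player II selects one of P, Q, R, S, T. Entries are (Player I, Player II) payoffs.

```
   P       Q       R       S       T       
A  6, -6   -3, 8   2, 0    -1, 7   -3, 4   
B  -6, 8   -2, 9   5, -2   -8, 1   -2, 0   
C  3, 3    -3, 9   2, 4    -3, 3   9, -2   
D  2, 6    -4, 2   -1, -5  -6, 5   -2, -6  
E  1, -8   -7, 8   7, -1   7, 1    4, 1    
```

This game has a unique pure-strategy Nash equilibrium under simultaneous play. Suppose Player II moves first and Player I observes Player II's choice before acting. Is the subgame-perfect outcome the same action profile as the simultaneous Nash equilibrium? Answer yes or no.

yes

Solve by backward induction (Player II leads).
- P: Player I compares 6, -6, 3, 2, 1 and picks A; Player II would get -6.
- Q: Player I compares -3, -2, -3, -4, -7 and picks B; Player II would get 9.
- R: Player I compares 2, 5, 2, -1, 7 and picks E; Player II would get -1.
- S: Player I compares -1, -8, -3, -6, 7 and picks E; Player II would get 1.
- T: Player I compares -3, -2, 9, -2, 4 and picks C; Player II would get -2.
Among -6, 9, -1, 1, -2, the best is 9 at Q. Subgame-perfect outcome: (B, Q) with payoffs (-2, 9).
Under simultaneous play:
Player I's best replies: P→A; Q→B; R→E; S→E; T→C.
Player II's best replies: A→Q; B→Q; C→Q; D→P; E→Q.
The unique mutual best reply is (B, Q), giving (-2, 9).
Sequential outcome (B, Q) coincides with the Nash profile (B, Q).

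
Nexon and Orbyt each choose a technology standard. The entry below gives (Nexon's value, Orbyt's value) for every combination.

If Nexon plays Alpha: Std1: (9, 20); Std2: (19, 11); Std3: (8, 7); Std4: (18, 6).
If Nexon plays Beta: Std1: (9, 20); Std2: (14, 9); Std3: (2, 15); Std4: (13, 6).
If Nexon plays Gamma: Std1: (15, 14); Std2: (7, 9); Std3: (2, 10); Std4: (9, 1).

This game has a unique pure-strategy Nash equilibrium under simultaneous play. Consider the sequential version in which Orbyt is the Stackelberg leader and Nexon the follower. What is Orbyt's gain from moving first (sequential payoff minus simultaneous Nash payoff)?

Nexon best-responds to each possible Orbyt move:
- Std1: BR = Gamma, leader payoff 14.
- Std2: BR = Alpha, leader payoff 11.
- Std3: BR = Alpha, leader payoff 7.
- Std4: BR = Alpha, leader payoff 6.
Among 14, 11, 7, 6, the best is 14 at Std1. Subgame-perfect outcome: (Gamma, Std1) with payoffs (15, 14).
Now find the simultaneous Nash equilibrium.
Nexon's best replies: Std1→Gamma; Std2→Alpha; Std3→Alpha; Std4→Alpha.
Orbyt's best replies: Alpha→Std1; Beta→Std1; Gamma→Std1.
The unique mutual best reply is (Gamma, Std1), giving (15, 14).
Orbyt's commitment gain: 14 − 14 = 0.

0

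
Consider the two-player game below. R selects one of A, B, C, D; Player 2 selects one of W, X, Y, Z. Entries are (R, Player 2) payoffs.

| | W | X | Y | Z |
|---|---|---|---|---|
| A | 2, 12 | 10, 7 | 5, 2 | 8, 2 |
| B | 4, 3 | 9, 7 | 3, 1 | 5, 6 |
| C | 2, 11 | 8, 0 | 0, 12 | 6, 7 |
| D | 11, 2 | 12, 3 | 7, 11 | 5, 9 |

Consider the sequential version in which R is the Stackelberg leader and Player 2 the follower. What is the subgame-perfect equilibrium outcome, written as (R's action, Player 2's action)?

Player 2 best-responds to each possible R move:
- A: Player 2 compares 12, 7, 2, 2 and picks W; R would get 2.
- B: Player 2 compares 3, 7, 1, 6 and picks X; R would get 9.
- C: Player 2 compares 11, 0, 12, 7 and picks Y; R would get 0.
- D: Player 2 compares 2, 3, 11, 9 and picks Y; R would get 7.
R's induced payoffs are 2, 9, 0, 7, so R commits to B. Subgame-perfect outcome: (B, X) with payoffs (9, 7).

(B, X)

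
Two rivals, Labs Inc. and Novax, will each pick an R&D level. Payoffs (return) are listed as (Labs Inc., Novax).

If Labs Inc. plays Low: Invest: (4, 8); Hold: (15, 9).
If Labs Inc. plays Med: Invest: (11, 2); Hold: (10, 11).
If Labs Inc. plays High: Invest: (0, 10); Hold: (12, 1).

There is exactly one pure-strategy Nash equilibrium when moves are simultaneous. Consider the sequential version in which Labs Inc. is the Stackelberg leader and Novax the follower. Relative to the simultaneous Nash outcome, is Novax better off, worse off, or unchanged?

unchanged

Solve by backward induction (Labs Inc. leads).
- Low: Novax compares 8, 9 and picks Hold; Labs Inc. would get 15.
- Med: Novax compares 2, 11 and picks Hold; Labs Inc. would get 10.
- High: Novax compares 10, 1 and picks Invest; Labs Inc. would get 0.
Maximizing over 15, 10, 0, Labs Inc. chooses Low. Subgame-perfect outcome: (Low, Hold) with payoffs (15, 9).
Now find the simultaneous Nash equilibrium.
Labs Inc.'s best replies: Invest→Med; Hold→Low.
Novax's best replies: Low→Hold; Med→Hold; High→Invest.
Only (Low, Hold) has each player best-responding; Nash payoffs (15, 9).
Novax earns 9 sequentially versus 9 at the Nash outcome: unchanged.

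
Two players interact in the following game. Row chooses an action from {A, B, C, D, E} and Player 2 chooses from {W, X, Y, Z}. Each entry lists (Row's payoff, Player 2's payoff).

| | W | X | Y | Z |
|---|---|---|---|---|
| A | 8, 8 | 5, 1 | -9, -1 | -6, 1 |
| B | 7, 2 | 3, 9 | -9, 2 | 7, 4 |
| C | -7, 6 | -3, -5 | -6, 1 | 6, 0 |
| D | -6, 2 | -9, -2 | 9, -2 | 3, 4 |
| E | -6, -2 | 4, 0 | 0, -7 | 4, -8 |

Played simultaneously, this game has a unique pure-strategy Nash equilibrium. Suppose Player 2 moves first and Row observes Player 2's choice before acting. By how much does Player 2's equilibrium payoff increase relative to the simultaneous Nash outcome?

Solve by backward induction (Player 2 leads).
- W: BR = A, leader payoff 8.
- X: BR = A, leader payoff 1.
- Y: BR = D, leader payoff -2.
- Z: BR = B, leader payoff 4.
Player 2's induced payoffs are 8, 1, -2, 4, so Player 2 commits to W. Subgame-perfect outcome: (A, W) with payoffs (8, 8).
Now find the simultaneous Nash equilibrium.
Row's best replies: W→A; X→A; Y→D; Z→B.
Player 2's best replies: A→W; B→X; C→W; D→Z; E→X.
The unique mutual best reply is (A, W), giving (8, 8).
Player 2's commitment gain: 8 − 8 = 0.

0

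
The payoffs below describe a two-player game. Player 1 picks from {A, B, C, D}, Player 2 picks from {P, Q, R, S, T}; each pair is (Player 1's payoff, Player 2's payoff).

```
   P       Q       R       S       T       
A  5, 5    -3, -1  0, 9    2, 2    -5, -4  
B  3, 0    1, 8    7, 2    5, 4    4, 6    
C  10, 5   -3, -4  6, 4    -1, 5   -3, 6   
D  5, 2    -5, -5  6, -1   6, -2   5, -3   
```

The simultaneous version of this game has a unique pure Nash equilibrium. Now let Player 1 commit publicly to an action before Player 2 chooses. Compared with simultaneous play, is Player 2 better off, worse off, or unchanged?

worse off

Backward induction with Player 1 moving first.
- A → Player 2 plays R (best of 5, -1, 9, 2, -4); Player 1 gets 0.
- B → Player 2 plays Q (best of 0, 8, 2, 4, 6); Player 1 gets 1.
- C → Player 2 plays T (best of 5, -4, 4, 5, 6); Player 1 gets -3.
- D → Player 2 plays P (best of 2, -5, -1, -2, -3); Player 1 gets 5.
Player 1's induced payoffs are 0, 1, -3, 5, so Player 1 commits to D. Subgame-perfect outcome: (D, P) with payoffs (5, 2).
For the simultaneous game, intersect best replies.
Player 1's best replies: P→C; Q→B; R→B; S→D; T→D.
Player 2's best replies: A→R; B→Q; C→T; D→P.
The unique mutual best reply is (B, Q), giving (1, 8).
Player 2 earns 2 sequentially versus 8 at the Nash outcome: worse off.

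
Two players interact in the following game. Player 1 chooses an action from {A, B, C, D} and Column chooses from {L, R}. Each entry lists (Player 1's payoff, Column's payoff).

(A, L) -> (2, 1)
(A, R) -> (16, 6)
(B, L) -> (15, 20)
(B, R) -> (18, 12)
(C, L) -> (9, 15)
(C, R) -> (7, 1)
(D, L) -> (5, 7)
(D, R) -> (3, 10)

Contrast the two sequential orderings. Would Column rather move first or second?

first

If Player 1 leads: Column's best replies are A→R, B→L, C→L, D→R; Player 1's induced payoffs 16, 15, 9, 3; outcome (A, R), payoffs (16, 6).
If Column leads: Player 1's best replies are L→B, R→B; Column's induced payoffs 20, 12; outcome (B, L), payoffs (15, 20).
Column gets 20 moving first and 6 moving second, so Column prefers to move first.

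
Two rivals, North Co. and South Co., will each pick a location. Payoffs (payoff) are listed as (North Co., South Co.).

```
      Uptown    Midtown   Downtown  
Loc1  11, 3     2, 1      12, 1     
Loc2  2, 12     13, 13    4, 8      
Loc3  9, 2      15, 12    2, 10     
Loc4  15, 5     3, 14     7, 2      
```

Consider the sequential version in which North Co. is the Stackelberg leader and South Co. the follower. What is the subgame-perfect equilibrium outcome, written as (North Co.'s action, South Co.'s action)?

Backward induction with North Co. moving first.
- Loc1: South Co. compares 3, 1, 1 and picks Uptown; North Co. would get 11.
- Loc2: South Co. compares 12, 13, 8 and picks Midtown; North Co. would get 13.
- Loc3: South Co. compares 2, 12, 10 and picks Midtown; North Co. would get 15.
- Loc4: South Co. compares 5, 14, 2 and picks Midtown; North Co. would get 3.
North Co.'s induced payoffs are 11, 13, 15, 3, so North Co. commits to Loc3. Subgame-perfect outcome: (Loc3, Midtown) with payoffs (15, 12).

(Loc3, Midtown)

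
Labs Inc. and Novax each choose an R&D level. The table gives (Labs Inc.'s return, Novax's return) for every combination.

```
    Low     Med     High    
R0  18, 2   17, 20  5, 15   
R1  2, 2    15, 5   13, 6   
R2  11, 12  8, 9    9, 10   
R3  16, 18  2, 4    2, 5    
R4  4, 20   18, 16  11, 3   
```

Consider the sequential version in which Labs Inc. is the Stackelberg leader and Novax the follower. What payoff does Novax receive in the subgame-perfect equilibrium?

Backward induction with Labs Inc. moving first.
- R0: BR = Med, leader payoff 17.
- R1: BR = High, leader payoff 13.
- R2: BR = Low, leader payoff 11.
- R3: BR = Low, leader payoff 16.
- R4: BR = Low, leader payoff 4.
Among 17, 13, 11, 16, 4, the best is 17 at R0. Subgame-perfect outcome: (R0, Med) with payoffs (17, 20).

20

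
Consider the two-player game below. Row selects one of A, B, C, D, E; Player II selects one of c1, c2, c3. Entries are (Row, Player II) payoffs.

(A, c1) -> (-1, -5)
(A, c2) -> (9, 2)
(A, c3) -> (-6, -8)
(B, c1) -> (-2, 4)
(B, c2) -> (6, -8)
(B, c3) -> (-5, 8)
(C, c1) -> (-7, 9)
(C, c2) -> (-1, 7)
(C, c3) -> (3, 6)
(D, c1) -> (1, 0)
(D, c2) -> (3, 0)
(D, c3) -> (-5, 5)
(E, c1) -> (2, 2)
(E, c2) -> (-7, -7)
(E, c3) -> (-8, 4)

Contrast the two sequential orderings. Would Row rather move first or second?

first

If Row leads: Player II's best replies are A→c2, B→c3, C→c1, D→c3, E→c3; Row's induced payoffs 9, -5, -7, -5, -8; outcome (A, c2), payoffs (9, 2).
If Player II leads: Row's best replies are c1→E, c2→A, c3→C; Player II's induced payoffs 2, 2, 6; outcome (C, c3), payoffs (3, 6).
Row gets 9 moving first and 3 moving second, so Row prefers to move first.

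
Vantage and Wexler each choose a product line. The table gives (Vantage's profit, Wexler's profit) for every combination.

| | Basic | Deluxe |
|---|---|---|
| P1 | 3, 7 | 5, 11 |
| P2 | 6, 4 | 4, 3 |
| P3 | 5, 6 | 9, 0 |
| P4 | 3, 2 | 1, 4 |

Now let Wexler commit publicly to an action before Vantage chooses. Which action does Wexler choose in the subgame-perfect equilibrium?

Basic

Backward induction with Wexler moving first.
- Basic: BR = P2, leader payoff 4.
- Deluxe: BR = P3, leader payoff 0.
Among 4, 0, the best is 4 at Basic. Subgame-perfect outcome: (P2, Basic) with payoffs (6, 4).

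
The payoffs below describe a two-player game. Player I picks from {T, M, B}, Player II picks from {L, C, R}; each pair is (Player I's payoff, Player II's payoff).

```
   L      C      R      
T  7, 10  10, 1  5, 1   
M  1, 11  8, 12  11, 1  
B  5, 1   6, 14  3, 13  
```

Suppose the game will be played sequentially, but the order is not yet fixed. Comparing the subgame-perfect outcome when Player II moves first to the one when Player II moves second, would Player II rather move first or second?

second

If Player I leads: Player II's best replies are T→L, M→C, B→C; Player I's induced payoffs 7, 8, 6; outcome (M, C), payoffs (8, 12).
If Player II leads: Player I's best replies are L→T, C→T, R→M; Player II's induced payoffs 10, 1, 1; outcome (T, L), payoffs (7, 10).
Player II gets 10 moving first and 12 moving second, so Player II prefers to move second.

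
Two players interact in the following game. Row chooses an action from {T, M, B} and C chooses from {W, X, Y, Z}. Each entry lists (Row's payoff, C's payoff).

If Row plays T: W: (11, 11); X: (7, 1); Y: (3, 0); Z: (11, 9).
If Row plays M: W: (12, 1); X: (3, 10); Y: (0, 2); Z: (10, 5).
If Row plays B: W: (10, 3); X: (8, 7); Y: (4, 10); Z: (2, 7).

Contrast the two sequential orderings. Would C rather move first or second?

If Row leads: C's best replies are T→W, M→X, B→Y; Row's induced payoffs 11, 3, 4; outcome (T, W), payoffs (11, 11).
If C leads: Row's best replies are W→M, X→B, Y→B, Z→T; C's induced payoffs 1, 7, 10, 9; outcome (B, Y), payoffs (4, 10).
C gets 10 moving first and 11 moving second, so C prefers to move second.

second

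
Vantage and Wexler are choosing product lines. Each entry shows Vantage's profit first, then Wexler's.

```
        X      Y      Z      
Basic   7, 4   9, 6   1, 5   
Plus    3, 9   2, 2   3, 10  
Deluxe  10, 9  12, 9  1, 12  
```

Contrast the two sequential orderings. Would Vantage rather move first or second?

If Vantage leads: Wexler's best replies are Basic→Y, Plus→Z, Deluxe→Z; Vantage's induced payoffs 9, 3, 1; outcome (Basic, Y), payoffs (9, 6).
If Wexler leads: Vantage's best replies are X→Deluxe, Y→Deluxe, Z→Plus; Wexler's induced payoffs 9, 9, 10; outcome (Plus, Z), payoffs (3, 10).
Vantage gets 9 moving first and 3 moving second, so Vantage prefers to move first.

first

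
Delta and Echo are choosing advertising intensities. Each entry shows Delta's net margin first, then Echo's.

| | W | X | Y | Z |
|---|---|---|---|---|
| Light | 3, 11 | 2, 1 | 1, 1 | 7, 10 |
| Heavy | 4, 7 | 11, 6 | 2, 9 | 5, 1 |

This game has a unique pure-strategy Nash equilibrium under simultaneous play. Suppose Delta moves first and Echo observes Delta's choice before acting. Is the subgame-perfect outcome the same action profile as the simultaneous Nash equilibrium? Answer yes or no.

Solve by backward induction (Delta leads).
- Light → Echo plays W (best of 11, 1, 1, 10); Delta gets 3.
- Heavy → Echo plays Y (best of 7, 6, 9, 1); Delta gets 2.
Delta's induced payoffs are 3, 2, so Delta commits to Light. Subgame-perfect outcome: (Light, W) with payoffs (3, 11).
Now find the simultaneous Nash equilibrium.
Delta's best replies: W→Heavy; X→Heavy; Y→Heavy; Z→Light.
Echo's best replies: Light→W; Heavy→Y.
Only (Heavy, Y) has each player best-responding; Nash payoffs (2, 9).
Sequential outcome (Light, W) differs from the Nash profile (Heavy, Y).

no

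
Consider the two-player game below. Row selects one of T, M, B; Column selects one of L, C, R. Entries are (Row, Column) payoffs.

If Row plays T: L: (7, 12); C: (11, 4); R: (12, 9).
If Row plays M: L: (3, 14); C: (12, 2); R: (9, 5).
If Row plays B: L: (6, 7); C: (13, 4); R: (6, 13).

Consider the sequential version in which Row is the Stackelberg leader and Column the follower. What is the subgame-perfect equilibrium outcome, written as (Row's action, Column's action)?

Backward induction with Row moving first.
- T: BR = L, leader payoff 7.
- M: BR = L, leader payoff 3.
- B: BR = R, leader payoff 6.
Maximizing over 7, 3, 6, Row chooses T. Subgame-perfect outcome: (T, L) with payoffs (7, 12).

(T, L)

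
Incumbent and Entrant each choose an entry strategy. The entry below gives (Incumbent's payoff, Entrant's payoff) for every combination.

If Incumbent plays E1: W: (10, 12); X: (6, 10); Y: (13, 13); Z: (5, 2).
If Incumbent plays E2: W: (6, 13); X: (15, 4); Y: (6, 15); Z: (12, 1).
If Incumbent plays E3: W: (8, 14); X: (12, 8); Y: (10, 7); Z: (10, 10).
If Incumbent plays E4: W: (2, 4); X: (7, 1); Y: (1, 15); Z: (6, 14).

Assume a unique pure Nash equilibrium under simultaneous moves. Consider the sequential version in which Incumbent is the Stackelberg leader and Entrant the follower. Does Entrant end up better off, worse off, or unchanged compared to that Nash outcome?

unchanged

Work backward from Entrant's decision.
- E1 → Entrant plays Y (best of 12, 10, 13, 2); Incumbent gets 13.
- E2 → Entrant plays Y (best of 13, 4, 15, 1); Incumbent gets 6.
- E3 → Entrant plays W (best of 14, 8, 7, 10); Incumbent gets 8.
- E4 → Entrant plays Y (best of 4, 1, 15, 14); Incumbent gets 1.
Incumbent's induced payoffs are 13, 6, 8, 1, so Incumbent commits to E1. Subgame-perfect outcome: (E1, Y) with payoffs (13, 13).
Now find the simultaneous Nash equilibrium.
Incumbent's best replies: W→E1; X→E2; Y→E1; Z→E2.
Entrant's best replies: E1→Y; E2→Y; E3→W; E4→Y.
Only (E1, Y) has each player best-responding; Nash payoffs (13, 13).
Entrant earns 13 sequentially versus 13 at the Nash outcome: unchanged.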